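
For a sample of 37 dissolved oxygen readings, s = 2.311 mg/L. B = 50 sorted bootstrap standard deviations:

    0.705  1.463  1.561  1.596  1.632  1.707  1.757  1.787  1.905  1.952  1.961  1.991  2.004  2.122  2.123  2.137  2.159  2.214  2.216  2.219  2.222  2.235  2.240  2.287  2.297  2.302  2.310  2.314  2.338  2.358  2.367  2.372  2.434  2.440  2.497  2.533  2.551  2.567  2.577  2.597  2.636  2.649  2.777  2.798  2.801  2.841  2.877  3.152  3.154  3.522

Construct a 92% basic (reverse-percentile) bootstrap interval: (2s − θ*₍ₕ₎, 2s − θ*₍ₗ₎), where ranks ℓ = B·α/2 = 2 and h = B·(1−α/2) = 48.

Percentile endpoints at ranks 2 and 48: θ*₍2₎ = 1.463, θ*₍48₎ = 3.152.
Basic interval reflects these around s:
  lower = 2 × 2.311 − 3.152 = 1.470
  upper = 2 × 2.311 − 1.463 = 3.159

(1.470, 3.159)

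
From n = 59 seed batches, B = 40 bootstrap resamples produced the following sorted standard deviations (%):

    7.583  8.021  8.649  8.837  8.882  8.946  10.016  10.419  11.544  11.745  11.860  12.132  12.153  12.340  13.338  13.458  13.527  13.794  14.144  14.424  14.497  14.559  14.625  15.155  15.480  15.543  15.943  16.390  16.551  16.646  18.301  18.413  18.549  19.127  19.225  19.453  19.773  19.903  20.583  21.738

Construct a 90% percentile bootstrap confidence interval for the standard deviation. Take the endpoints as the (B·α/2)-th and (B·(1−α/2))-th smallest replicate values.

α = 0.10; lower rank = 40 × 0.050 = 2; upper rank = 40 × 0.950 = 38.
The 2nd smallest replicate is 8.021; the 38th is 19.903.

(8.021, 19.903)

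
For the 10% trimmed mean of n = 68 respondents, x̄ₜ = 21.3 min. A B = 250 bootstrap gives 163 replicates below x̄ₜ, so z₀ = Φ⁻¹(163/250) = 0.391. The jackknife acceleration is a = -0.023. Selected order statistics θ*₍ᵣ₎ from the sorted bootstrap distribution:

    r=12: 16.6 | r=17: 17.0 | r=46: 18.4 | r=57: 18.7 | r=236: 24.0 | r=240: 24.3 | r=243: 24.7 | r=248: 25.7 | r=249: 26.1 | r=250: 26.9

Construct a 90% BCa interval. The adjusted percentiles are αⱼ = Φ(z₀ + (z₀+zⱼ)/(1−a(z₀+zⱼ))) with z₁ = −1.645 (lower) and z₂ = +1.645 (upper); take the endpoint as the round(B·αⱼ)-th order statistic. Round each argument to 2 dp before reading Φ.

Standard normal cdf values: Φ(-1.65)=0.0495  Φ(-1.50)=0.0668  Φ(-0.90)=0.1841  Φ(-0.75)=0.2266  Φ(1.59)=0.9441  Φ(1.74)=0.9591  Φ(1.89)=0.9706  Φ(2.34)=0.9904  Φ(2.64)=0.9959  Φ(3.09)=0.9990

Lower: z₀ + z₁ = 0.391 + (-1.645) = -1.254; 1 − a(z₀+z₁) = 1 − (-0.023)(-1.254) = 0.9712; argument = 0.391 + (-1.254)/0.9712 = -0.9002 → -0.90.
α₁ = Φ(-0.90) = 0.1841; rank = round(250 × 0.1841) = 46; θ*₍46₎ = 18.4.
Upper: z₀ + z₂ = 2.036; 1 − a(z₀+z₂) = 1.0468; argument = 2.3359 → 2.34; α₂ = 0.9904; rank = 248; θ*₍248₎ = 25.7.

(18.4, 25.7)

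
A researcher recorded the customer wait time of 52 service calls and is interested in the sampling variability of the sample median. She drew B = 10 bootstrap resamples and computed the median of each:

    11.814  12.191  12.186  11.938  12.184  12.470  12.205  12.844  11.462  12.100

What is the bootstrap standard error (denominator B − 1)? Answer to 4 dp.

Bootstrap SE is the standard deviation of the 10 replicate medians.
Mean of replicates: (11.814 + 12.191 + 12.186 + 11.938 + 12.184 + 12.470 + 12.205 + 12.844 + 11.462 + 12.100) / 10 = 121.39400 / 10 = 12.13940
Sum of squared deviations: (−0.32540)² + (+0.05160)² + (+0.04660)² + (−0.20140)² + (+0.04460)² + (+0.33060)² + (+0.06560)² + (+0.70460)² + (−0.67740)² + (−0.03940)² = 1.22375
Variance = 1.22375 / 9 = 0.13597
SE* = √0.13597

SE* = 0.3687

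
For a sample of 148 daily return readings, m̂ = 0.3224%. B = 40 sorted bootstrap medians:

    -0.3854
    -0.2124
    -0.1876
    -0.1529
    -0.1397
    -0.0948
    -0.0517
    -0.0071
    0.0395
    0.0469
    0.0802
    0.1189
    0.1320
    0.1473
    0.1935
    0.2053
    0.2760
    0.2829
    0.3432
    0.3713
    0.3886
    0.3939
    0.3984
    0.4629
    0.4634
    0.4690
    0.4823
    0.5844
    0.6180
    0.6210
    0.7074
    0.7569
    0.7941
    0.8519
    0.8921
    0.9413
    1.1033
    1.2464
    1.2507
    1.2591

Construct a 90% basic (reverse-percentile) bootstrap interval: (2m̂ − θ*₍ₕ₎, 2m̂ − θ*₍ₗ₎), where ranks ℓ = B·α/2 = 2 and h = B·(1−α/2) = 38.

Percentile endpoints at ranks 2 and 38: θ*₍2₎ = -0.2124, θ*₍38₎ = 1.2464.
Basic interval reflects these around m̂:
  lower = 2 × 0.3224 − 1.2464 = -0.6016
  upper = 2 × 0.3224 − -0.2124 = 0.8572

(-0.6016, 0.8572)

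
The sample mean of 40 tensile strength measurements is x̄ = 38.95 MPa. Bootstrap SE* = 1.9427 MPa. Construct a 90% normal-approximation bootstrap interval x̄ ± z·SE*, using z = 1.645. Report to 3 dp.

(35.754, 42.146)

Margin = 1.645 × 1.9427 = 3.1957
Interval: 38.95 ± 3.1957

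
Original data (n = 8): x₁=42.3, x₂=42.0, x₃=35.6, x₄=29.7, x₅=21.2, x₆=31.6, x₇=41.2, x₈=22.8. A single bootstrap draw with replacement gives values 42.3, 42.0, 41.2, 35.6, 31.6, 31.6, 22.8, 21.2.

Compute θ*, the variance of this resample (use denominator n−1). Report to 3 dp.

θ* = 69.483

Mean = 33.5375; sum of squared deviations = 486.3788
s² = 486.3788 / 7 = 69.4827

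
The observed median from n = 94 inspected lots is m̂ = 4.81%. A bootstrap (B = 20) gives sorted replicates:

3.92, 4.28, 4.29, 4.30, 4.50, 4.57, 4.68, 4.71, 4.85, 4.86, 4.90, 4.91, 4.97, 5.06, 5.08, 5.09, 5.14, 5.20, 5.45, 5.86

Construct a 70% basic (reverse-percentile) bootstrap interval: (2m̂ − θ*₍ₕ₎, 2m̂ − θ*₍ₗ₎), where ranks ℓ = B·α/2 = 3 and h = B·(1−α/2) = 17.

Percentile endpoints at ranks 3 and 17: θ*₍3₎ = 4.29, θ*₍17₎ = 5.14.
Basic interval reflects these around m̂:
  lower = 2 × 4.81 − 5.14 = 4.48
  upper = 2 × 4.81 − 4.29 = 5.33

(4.48, 5.33)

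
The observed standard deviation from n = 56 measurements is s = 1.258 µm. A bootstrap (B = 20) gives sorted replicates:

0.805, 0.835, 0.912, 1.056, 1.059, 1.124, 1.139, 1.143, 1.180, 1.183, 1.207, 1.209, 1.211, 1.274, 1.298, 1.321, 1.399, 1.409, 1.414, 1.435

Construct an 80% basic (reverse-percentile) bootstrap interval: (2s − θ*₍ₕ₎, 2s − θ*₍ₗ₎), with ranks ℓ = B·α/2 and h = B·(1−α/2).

(1.107, 1.681)

Percentile endpoints at ranks 2 and 18: θ*₍2₎ = 0.835, θ*₍18₎ = 1.409.
Basic interval reflects these around s:
  lower = 2 × 1.258 − 1.409 = 1.107
  upper = 2 × 1.258 − 0.835 = 1.681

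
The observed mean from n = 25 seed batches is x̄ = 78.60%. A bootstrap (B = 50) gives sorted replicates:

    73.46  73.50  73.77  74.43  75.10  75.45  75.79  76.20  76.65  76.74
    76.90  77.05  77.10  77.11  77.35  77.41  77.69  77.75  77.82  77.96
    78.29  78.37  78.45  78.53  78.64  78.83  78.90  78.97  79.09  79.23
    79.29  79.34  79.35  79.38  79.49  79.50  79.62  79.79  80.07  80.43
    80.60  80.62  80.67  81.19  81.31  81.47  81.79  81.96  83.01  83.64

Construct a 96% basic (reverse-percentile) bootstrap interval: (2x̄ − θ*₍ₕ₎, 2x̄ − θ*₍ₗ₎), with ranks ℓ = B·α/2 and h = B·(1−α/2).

(74.19, 83.74)

Percentile endpoints at ranks 1 and 49: θ*₍1₎ = 73.46, θ*₍49₎ = 83.01.
Basic interval reflects these around x̄:
  lower = 2 × 78.60 − 83.01 = 74.19
  upper = 2 × 78.60 − 73.46 = 83.74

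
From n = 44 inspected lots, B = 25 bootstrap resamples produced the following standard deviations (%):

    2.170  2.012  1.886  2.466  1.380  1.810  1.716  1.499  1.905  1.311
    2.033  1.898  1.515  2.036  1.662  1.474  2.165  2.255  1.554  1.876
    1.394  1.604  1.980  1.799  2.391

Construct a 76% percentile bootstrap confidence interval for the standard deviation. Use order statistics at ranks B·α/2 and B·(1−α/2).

Sorted replicates: 1.311, 1.380, 1.394, 1.474, 1.499, 1.515, 1.554, 1.604, 1.662, 1.716, 1.799, 1.810, 1.876, 1.886, 1.898, 1.905, 1.980, 2.012, 2.033, 2.036, 2.165, 2.170, 2.255, 2.391, 2.466
α = 0.24; lower rank = 25 × 0.120 = 3; upper rank = 25 × 0.880 = 22.
The 3rd smallest replicate is 1.394; the 22nd is 2.170.

(1.394, 2.170)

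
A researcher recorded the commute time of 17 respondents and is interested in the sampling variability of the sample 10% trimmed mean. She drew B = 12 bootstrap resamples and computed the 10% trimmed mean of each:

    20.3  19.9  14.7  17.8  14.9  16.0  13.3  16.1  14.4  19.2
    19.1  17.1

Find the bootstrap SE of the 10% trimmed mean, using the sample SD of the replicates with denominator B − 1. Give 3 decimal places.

SE* = 2.356

Bootstrap SE is the standard deviation of the 12 replicate 10% trimmed means.
Mean of replicates: (20.3 + 19.9 + 14.7 + 17.8 + 14.9 + 16.0 + 13.3 + 16.1 + 14.4 + 19.2 + 19.1 + 17.1) / 12 = 202.8000 / 12 = 16.9000
Sum of squared deviations: (+3.4000)² + (+3.0000)² + (−2.2000)² + (+0.9000)² + (−2.0000)² + (−0.9000)² + (−3.6000)² + (−0.8000)² + (−2.5000)² + (+2.3000)² + (+2.2000)² + (+0.2000)² = 61.0400
Variance = 61.0400 / 11 = 5.5491
SE* = √5.5491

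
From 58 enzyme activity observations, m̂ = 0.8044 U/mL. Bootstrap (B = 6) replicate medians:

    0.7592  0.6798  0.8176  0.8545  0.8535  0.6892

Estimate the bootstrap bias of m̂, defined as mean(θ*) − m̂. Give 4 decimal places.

mean(θ*) = (0.7592 + 0.6798 + 0.8176 + 0.8545 + 0.8535 + 0.6892) / 6 = 0.77563
bias = 0.77563 − 0.8044

bias = −0.0288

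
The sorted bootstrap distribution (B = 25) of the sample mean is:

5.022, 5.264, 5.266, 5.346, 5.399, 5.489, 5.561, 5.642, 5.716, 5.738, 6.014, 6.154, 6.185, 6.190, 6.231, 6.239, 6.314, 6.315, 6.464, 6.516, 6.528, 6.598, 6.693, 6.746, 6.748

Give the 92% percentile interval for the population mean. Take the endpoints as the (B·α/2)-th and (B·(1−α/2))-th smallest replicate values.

(5.022, 6.746)

α = 0.08; lower rank = 25 × 0.040 = 1; upper rank = 25 × 0.960 = 24.
The 1st smallest replicate is 5.022; the 24th is 6.746.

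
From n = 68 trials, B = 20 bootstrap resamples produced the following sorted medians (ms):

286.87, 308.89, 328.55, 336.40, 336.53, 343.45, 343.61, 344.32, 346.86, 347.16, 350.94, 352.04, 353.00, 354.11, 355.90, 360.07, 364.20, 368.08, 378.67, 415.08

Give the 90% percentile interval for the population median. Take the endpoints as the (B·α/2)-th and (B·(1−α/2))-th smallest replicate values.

(286.87, 378.67)

α = 0.10; lower rank = 20 × 0.050 = 1; upper rank = 20 × 0.950 = 19.
The 1st smallest replicate is 286.87; the 19th is 378.67.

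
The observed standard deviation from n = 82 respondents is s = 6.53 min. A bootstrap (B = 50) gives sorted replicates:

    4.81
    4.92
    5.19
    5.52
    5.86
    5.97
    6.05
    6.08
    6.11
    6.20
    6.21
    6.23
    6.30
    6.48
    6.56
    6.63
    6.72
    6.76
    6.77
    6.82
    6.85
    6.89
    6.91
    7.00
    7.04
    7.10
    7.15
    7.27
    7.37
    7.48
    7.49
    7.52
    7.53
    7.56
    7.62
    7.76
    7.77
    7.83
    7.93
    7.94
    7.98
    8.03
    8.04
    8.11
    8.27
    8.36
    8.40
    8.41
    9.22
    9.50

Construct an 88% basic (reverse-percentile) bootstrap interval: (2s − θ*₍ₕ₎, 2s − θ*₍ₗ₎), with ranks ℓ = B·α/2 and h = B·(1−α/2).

Percentile endpoints at ranks 3 and 47: θ*₍3₎ = 5.19, θ*₍47₎ = 8.40.
Basic interval reflects these around s:
  lower = 2 × 6.53 − 8.40 = 4.66
  upper = 2 × 6.53 − 5.19 = 7.87

(4.66, 7.87)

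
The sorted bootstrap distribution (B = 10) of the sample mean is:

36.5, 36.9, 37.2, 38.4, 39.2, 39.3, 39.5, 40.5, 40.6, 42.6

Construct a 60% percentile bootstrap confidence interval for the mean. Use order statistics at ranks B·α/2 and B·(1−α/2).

(36.9, 40.5)

α = 0.40; lower rank = 10 × 0.200 = 2; upper rank = 10 × 0.800 = 8.
The 2nd smallest replicate is 36.9; the 8th is 40.5.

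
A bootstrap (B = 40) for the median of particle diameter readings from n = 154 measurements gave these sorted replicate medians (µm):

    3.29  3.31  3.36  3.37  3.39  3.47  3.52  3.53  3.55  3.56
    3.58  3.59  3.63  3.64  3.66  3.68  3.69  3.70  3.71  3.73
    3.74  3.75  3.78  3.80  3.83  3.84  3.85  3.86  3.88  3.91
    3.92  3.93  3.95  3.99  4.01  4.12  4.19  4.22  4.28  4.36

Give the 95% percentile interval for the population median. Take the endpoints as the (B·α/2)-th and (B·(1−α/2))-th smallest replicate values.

(3.29, 4.28)

α = 0.05; lower rank = 40 × 0.025 = 1; upper rank = 40 × 0.975 = 39.
The 1st smallest replicate is 3.29; the 39th is 4.28.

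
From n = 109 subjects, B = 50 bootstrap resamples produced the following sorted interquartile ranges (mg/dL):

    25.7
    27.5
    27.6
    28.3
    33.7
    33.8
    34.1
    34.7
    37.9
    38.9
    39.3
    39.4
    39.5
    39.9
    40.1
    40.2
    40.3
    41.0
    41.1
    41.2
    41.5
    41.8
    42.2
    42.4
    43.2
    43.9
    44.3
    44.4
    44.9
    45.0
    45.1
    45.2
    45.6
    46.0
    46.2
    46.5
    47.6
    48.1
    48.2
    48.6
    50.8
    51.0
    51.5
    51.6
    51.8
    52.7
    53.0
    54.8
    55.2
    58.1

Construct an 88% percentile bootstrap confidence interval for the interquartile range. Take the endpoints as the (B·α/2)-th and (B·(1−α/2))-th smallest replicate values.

(27.6, 53.0)

α = 0.12; lower rank = 50 × 0.060 = 3; upper rank = 50 × 0.940 = 47.
The 3rd smallest replicate is 27.6; the 47th is 53.0.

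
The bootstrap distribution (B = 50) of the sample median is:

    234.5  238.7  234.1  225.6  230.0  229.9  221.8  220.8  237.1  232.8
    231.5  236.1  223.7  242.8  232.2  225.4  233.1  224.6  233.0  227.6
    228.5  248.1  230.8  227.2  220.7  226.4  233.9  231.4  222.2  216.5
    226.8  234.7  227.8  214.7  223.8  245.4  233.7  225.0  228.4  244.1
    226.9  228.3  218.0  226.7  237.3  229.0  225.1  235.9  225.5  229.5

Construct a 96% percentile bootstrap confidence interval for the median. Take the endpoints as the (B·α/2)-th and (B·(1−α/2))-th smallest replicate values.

(214.7, 245.4)

Sorted replicates: 214.7, 216.5, 218.0, 220.7, 220.8, 221.8, 222.2, 223.7, 223.8, 224.6, 225.0, 225.1, 225.4, 225.5, 225.6, 226.4, 226.7, 226.8, 226.9, 227.2, 227.6, 227.8, 228.3, 228.4, 228.5, 229.0, 229.5, 229.9, 230.0, 230.8, 231.4, 231.5, 232.2, 232.8, 233.0, 233.1, 233.7, 233.9, 234.1, 234.5, 234.7, 235.9, 236.1, 237.1, 237.3, 238.7, 242.8, 244.1, 245.4, 248.1
α = 0.04; lower rank = 50 × 0.020 = 1; upper rank = 50 × 0.980 = 49.
The 1st smallest replicate is 214.7; the 49th is 245.4.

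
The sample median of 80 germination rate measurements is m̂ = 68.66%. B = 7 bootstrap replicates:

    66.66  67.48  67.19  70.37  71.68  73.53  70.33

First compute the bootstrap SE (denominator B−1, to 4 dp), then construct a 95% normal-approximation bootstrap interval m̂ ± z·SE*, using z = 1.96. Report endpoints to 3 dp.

(63.609, 73.711)

Mean of replicates = 69.6057; sum of squared deviations = 39.8430; SE* = √(39.8430/6) = 2.5769
Margin = 1.96 × 2.5769 = 5.0507
Interval: 68.66 ± 5.0507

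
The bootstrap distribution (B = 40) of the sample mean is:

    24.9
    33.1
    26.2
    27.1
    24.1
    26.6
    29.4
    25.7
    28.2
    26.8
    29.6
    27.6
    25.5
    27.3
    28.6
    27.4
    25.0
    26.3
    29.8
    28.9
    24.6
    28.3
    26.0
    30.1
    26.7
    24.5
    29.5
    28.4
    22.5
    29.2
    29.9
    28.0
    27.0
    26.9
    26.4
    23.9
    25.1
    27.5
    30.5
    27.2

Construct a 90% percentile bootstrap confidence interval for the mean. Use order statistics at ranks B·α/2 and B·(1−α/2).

Sorted replicates: 22.5, 23.9, 24.1, 24.5, 24.6, 24.9, 25.0, 25.1, 25.5, 25.7, 26.0, 26.2, 26.3, 26.4, 26.6, 26.7, 26.8, 26.9, 27.0, 27.1, 27.2, 27.3, 27.4, 27.5, 27.6, 28.0, 28.2, 28.3, 28.4, 28.6, 28.9, 29.2, 29.4, 29.5, 29.6, 29.8, 29.9, 30.1, 30.5, 33.1
α = 0.10; lower rank = 40 × 0.050 = 2; upper rank = 40 × 0.950 = 38.
The 2nd smallest replicate is 23.9; the 38th is 30.1.

(23.9, 30.1)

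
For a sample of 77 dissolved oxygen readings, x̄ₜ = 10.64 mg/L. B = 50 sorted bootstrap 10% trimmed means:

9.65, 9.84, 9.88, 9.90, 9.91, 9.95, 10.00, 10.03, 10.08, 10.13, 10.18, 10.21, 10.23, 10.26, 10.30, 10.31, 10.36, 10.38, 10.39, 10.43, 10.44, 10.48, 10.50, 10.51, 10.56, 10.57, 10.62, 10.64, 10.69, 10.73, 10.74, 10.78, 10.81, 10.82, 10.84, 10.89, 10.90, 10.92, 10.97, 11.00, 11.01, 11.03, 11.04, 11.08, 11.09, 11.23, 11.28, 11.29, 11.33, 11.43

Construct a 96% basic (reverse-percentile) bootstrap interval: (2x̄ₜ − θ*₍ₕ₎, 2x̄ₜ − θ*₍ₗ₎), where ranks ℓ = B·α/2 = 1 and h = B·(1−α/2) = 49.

Percentile endpoints at ranks 1 and 49: θ*₍1₎ = 9.65, θ*₍49₎ = 11.33.
Basic interval reflects these around x̄ₜ:
  lower = 2 × 10.64 − 11.33 = 9.95
  upper = 2 × 10.64 − 9.65 = 11.63

(9.95, 11.63)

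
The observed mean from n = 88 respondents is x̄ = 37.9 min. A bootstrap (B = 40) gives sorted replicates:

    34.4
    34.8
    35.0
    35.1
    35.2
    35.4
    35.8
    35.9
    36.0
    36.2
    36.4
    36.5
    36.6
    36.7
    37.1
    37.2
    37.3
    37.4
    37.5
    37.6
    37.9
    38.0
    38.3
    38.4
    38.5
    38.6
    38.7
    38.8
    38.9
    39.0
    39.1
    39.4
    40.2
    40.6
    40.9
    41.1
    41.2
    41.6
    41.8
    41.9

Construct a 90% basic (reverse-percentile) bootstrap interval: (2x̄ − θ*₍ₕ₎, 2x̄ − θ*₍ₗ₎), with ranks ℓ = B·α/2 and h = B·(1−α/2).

Percentile endpoints at ranks 2 and 38: θ*₍2₎ = 34.8, θ*₍38₎ = 41.6.
Basic interval reflects these around x̄:
  lower = 2 × 37.9 − 41.6 = 34.2
  upper = 2 × 37.9 − 34.8 = 41.0

(34.2, 41.0)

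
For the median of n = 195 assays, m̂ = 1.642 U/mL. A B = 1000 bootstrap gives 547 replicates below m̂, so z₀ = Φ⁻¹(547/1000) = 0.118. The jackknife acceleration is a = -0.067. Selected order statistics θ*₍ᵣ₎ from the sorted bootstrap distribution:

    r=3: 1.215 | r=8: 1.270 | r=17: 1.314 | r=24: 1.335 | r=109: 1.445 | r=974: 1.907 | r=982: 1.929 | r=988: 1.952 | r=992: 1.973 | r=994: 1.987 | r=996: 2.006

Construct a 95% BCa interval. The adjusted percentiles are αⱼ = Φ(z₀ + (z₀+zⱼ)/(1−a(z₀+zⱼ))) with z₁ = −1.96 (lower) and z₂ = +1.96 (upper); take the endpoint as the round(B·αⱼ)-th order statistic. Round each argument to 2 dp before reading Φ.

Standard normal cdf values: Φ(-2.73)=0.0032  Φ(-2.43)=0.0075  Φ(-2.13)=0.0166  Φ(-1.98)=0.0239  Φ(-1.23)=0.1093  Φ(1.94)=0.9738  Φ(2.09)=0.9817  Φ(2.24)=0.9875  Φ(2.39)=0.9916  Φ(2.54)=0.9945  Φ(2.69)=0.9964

(1.335, 1.907)

Lower: z₀ + z₁ = 0.118 + (-1.960) = -1.842; 1 − a(z₀+z₁) = 1 − (-0.067)(-1.842) = 0.8766; argument = 0.118 + (-1.842)/0.8766 = -1.9833 → -1.98.
α₁ = Φ(-1.98) = 0.0239; rank = round(1000 × 0.0239) = 24; θ*₍24₎ = 1.335.
Upper: z₀ + z₂ = 2.078; 1 − a(z₀+z₂) = 1.1392; argument = 1.9420 → 1.94; α₂ = 0.9738; rank = 974; θ*₍974₎ = 1.907.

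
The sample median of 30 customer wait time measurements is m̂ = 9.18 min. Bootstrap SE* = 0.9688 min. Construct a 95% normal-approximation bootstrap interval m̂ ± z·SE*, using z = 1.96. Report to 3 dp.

(7.281, 11.079)

Margin = 1.96 × 0.9688 = 1.8988
Interval: 9.18 ± 1.8988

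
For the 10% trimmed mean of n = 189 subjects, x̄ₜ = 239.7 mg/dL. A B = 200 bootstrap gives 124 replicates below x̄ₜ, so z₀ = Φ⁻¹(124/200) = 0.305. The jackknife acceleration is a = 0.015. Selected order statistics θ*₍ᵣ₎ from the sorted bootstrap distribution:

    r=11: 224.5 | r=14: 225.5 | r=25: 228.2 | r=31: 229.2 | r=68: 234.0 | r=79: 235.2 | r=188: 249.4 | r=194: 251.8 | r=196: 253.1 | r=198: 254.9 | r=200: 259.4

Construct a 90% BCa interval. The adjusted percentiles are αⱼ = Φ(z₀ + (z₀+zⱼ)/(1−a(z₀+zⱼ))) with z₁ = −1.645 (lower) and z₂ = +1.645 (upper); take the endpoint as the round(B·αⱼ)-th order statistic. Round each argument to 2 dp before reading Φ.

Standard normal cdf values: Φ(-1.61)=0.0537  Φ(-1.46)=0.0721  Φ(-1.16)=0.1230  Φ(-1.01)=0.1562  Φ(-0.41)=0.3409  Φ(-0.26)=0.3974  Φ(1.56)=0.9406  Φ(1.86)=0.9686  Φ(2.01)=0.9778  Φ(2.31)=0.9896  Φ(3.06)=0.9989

Lower: z₀ + z₁ = 0.305 + (-1.645) = -1.340; 1 − a(z₀+z₁) = 1 − (0.015)(-1.340) = 1.0201; argument = 0.305 + (-1.340)/1.0201 = -1.0086 → -1.01.
α₁ = Φ(-1.01) = 0.1562; rank = round(200 × 0.1562) = 31; θ*₍31₎ = 229.2.
Upper: z₀ + z₂ = 1.950; 1 − a(z₀+z₂) = 0.9708; argument = 2.3138 → 2.31; α₂ = 0.9896; rank = 198; θ*₍198₎ = 254.9.

(229.2, 254.9)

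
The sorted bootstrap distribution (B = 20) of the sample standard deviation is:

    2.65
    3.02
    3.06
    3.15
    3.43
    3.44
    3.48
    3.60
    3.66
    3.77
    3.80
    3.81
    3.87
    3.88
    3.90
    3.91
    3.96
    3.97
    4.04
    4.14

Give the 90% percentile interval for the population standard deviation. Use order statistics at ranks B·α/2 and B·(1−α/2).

(2.65, 4.04)

α = 0.10; lower rank = 20 × 0.050 = 1; upper rank = 20 × 0.950 = 19.
The 1st smallest replicate is 2.65; the 19th is 4.04.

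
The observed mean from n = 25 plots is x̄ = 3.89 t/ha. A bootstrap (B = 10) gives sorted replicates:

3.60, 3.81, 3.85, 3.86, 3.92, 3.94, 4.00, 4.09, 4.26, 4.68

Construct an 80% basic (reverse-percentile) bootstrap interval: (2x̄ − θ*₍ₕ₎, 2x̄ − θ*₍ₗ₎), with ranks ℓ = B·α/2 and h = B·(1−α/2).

Percentile endpoints at ranks 1 and 9: θ*₍1₎ = 3.60, θ*₍9₎ = 4.26.
Basic interval reflects these around x̄:
  lower = 2 × 3.89 − 4.26 = 3.52
  upper = 2 × 3.89 − 3.60 = 4.18

(3.52, 4.18)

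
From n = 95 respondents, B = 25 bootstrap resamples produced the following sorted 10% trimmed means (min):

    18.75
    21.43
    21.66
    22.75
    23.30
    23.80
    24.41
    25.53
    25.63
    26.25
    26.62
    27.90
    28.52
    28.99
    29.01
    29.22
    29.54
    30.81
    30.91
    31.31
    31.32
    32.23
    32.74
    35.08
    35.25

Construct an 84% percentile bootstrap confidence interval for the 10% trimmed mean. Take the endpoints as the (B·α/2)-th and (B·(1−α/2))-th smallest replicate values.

(21.43, 32.74)

α = 0.16; lower rank = 25 × 0.080 = 2; upper rank = 25 × 0.920 = 23.
The 2nd smallest replicate is 21.43; the 23rd is 32.74.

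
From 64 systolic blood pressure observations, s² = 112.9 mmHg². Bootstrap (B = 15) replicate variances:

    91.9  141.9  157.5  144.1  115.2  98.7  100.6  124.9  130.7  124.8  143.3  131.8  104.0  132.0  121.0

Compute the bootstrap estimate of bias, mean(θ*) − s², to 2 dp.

bias = +11.26

mean(θ*) = (91.9 + 141.9 + 157.5 + 144.1 + 115.2 + 98.7 + 100.6 + 124.9 + 130.7 + 124.8 + 143.3 + 131.8 + 104.0 + 132.0 + 121.0) / 15 = 124.160
bias = 124.160 − 112.9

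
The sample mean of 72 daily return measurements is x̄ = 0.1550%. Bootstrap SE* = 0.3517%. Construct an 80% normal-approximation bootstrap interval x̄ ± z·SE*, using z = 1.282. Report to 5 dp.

(-0.29588, 0.60588)

Margin = 1.282 × 0.3517 = 0.450879
Interval: 0.1550 ± 0.450879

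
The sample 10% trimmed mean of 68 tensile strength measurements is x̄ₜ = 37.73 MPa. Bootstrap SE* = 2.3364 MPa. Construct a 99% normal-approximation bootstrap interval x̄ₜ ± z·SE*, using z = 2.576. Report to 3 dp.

Margin = 2.576 × 2.3364 = 6.0186
Interval: 37.73 ± 6.0186

(31.711, 43.749)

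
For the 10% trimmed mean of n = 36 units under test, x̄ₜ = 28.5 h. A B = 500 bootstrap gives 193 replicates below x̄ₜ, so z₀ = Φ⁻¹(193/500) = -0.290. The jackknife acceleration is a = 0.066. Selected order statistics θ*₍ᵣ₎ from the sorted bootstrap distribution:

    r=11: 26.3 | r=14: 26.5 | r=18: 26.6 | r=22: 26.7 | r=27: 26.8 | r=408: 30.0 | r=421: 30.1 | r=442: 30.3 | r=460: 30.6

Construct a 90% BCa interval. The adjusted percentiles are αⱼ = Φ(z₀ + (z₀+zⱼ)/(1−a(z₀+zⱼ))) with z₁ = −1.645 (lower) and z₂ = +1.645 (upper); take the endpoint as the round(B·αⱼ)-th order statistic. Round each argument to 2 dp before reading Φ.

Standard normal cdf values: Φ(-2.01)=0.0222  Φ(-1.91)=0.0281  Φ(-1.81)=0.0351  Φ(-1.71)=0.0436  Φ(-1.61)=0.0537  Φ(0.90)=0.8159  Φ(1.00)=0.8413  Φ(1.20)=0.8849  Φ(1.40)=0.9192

Lower: z₀ + z₁ = -0.290 + (-1.645) = -1.935; 1 − a(z₀+z₁) = 1 − (0.066)(-1.935) = 1.1277; argument = -0.290 + (-1.935)/1.1277 = -2.0059 → -2.01.
α₁ = Φ(-2.01) = 0.0222; rank = round(500 × 0.0222) = 11; θ*₍11₎ = 26.3.
Upper: z₀ + z₂ = 1.355; 1 − a(z₀+z₂) = 0.9106; argument = 1.1981 → 1.20; α₂ = 0.8849; rank = 442; θ*₍442₎ = 30.3.

(26.3, 30.3)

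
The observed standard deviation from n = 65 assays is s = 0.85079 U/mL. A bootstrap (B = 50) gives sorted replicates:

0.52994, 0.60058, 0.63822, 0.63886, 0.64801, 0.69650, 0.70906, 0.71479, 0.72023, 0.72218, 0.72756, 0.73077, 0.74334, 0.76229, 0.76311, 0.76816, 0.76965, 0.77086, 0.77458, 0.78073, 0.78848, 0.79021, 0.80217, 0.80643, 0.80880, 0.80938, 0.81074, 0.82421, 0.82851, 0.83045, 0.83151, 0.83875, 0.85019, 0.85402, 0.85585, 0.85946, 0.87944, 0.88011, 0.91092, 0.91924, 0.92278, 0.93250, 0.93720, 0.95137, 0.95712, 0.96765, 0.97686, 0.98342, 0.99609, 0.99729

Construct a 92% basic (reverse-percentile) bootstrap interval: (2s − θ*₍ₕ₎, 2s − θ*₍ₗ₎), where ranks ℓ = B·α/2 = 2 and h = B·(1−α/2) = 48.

(0.71816, 1.10100)

Percentile endpoints at ranks 2 and 48: θ*₍2₎ = 0.60058, θ*₍48₎ = 0.98342.
Basic interval reflects these around s:
  lower = 2 × 0.85079 − 0.98342 = 0.71816
  upper = 2 × 0.85079 − 0.60058 = 1.10100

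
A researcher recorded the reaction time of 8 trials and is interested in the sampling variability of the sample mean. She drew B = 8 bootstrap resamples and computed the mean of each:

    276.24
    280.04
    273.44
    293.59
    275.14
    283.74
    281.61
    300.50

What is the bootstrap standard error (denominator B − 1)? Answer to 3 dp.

SE* = 9.476

Bootstrap SE is the standard deviation of the 8 replicate means.
Mean of replicates: (276.24 + 280.04 + 273.44 + 293.59 + 275.14 + 283.74 + 281.61 + 300.50) / 8 = 2264.3000 / 8 = 283.0375
Sum of squared deviations: (−6.7975)² + (−2.9975)² + (−9.5975)² + (+10.5525)² + (−7.8975)² + (+0.7025)² + (−1.4275)² + (+17.4625)² = 628.4989
Variance = 628.4989 / 7 = 89.7856
SE* = √89.7856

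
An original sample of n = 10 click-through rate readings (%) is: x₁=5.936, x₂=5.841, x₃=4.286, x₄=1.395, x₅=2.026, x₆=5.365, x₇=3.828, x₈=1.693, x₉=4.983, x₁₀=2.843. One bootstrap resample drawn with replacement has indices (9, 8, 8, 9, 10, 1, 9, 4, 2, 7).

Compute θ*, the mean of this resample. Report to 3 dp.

θ* = 3.818

Resample values: 4.983, 1.693, 1.693, 4.983, 2.843, 5.936, 4.983, 1.395, 5.841, 3.828.
Mean = (4.983 + 1.693 + 1.693 + 4.983 + 2.843 + 5.936 + 4.983 + 1.395 + 5.841 + 3.828) / 10 = 38.1780 / 10 = 3.818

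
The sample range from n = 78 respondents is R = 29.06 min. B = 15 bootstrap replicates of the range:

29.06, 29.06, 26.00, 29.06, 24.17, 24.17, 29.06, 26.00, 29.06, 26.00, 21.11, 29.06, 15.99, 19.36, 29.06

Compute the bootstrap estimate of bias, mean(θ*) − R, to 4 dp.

bias = −3.3120

mean(θ*) = (29.06 + 29.06 + 26.00 + 29.06 + 24.17 + 24.17 + 29.06 + 26.00 + 29.06 + 26.00 + 21.11 + 29.06 + 15.99 + 19.36 + 29.06) / 15 = 25.74800
bias = 25.74800 − 29.06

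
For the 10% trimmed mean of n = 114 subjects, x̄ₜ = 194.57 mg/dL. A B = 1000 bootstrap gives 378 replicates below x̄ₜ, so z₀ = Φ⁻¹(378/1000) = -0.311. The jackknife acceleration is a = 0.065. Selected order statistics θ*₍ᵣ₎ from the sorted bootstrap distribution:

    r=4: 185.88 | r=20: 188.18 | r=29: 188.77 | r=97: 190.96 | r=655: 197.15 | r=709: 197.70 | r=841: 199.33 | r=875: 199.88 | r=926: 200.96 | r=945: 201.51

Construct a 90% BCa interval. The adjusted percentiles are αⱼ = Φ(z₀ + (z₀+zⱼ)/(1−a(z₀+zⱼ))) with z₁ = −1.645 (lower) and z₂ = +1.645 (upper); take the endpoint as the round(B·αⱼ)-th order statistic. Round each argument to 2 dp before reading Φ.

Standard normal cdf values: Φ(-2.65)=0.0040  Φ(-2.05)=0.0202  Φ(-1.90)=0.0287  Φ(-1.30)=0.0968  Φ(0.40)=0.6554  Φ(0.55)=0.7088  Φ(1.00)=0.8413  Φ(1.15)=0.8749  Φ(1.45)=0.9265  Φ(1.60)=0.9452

(188.18, 199.88)

Lower: z₀ + z₁ = -0.311 + (-1.645) = -1.956; 1 − a(z₀+z₁) = 1 − (0.065)(-1.956) = 1.1271; argument = -0.311 + (-1.956)/1.1271 = -2.0464 → -2.05.
α₁ = Φ(-2.05) = 0.0202; rank = round(1000 × 0.0202) = 20; θ*₍20₎ = 188.18.
Upper: z₀ + z₂ = 1.334; 1 − a(z₀+z₂) = 0.9133; argument = 1.1497 → 1.15; α₂ = 0.8749; rank = 875; θ*₍875₎ = 199.88.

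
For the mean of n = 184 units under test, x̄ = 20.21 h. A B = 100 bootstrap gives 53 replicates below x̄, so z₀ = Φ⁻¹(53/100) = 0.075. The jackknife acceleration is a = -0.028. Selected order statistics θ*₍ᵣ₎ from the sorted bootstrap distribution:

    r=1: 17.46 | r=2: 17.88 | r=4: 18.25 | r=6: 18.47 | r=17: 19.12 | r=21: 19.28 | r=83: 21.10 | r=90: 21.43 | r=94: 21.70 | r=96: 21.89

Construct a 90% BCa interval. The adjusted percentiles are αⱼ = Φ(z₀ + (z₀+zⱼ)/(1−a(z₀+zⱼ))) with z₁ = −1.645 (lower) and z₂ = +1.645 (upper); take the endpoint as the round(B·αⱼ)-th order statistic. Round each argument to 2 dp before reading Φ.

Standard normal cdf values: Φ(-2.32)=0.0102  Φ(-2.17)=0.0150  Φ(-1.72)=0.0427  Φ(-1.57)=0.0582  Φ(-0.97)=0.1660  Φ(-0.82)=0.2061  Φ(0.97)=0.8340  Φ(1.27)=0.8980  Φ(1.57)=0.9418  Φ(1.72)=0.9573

Lower: z₀ + z₁ = 0.075 + (-1.645) = -1.570; 1 − a(z₀+z₁) = 1 − (-0.028)(-1.570) = 0.9560; argument = 0.075 + (-1.570)/0.9560 = -1.5672 → -1.57.
α₁ = Φ(-1.57) = 0.0582; rank = round(100 × 0.0582) = 6; θ*₍6₎ = 18.47.
Upper: z₀ + z₂ = 1.720; 1 − a(z₀+z₂) = 1.0482; argument = 1.7160 → 1.72; α₂ = 0.9573; rank = 96; θ*₍96₎ = 21.89.

(18.47, 21.89)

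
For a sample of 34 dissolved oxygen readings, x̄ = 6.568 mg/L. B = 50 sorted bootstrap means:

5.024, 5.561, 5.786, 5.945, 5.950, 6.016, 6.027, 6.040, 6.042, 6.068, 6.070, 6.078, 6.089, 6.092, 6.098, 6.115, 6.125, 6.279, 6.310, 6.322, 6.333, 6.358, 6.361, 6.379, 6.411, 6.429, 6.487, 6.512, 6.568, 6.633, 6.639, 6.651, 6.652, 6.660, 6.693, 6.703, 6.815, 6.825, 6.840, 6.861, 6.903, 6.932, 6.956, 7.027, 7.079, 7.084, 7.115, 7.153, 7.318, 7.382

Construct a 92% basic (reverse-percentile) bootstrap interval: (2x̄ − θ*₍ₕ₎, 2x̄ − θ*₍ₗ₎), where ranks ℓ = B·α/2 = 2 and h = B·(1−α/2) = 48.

(5.983, 7.575)

Percentile endpoints at ranks 2 and 48: θ*₍2₎ = 5.561, θ*₍48₎ = 7.153.
Basic interval reflects these around x̄:
  lower = 2 × 6.568 − 7.153 = 5.983
  upper = 2 × 6.568 − 5.561 = 7.575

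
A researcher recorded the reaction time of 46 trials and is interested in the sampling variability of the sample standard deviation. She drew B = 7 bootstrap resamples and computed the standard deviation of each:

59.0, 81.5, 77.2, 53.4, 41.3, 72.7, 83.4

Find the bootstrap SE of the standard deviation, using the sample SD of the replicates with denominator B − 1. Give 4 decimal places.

SE* = 15.9434

Bootstrap SE is the standard deviation of the 7 replicate standard deviations.
Mean of replicates: (59.0 + 81.5 + 77.2 + 53.4 + 41.3 + 72.7 + 83.4) / 7 = 468.50000 / 7 = 66.92857
Sum of squared deviations: (−7.92857)² + (+14.57143)² + (+10.27143)² + (−13.52857)² + (−25.62857)² + (+5.77143)² + (+16.47143)² = 1525.15429
Variance = 1525.15429 / 6 = 254.19238
SE* = √254.19238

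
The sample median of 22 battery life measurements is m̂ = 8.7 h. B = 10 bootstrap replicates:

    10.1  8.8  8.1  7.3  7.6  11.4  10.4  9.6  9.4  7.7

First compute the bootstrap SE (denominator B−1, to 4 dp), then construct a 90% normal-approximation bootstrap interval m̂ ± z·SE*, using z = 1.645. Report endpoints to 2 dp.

(6.45, 10.95)

Mean of replicates = 9.0400; sum of squared deviations = 16.8240; SE* = √(16.8240/9) = 1.3672
Margin = 1.645 × 1.3672 = 2.249
Interval: 8.7 ± 2.249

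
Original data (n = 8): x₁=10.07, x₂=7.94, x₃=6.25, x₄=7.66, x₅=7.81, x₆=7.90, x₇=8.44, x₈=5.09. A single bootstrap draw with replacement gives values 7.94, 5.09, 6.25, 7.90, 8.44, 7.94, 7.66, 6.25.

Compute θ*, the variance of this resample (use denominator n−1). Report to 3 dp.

θ* = 1.370

Mean = 7.1837; sum of squared deviations = 9.5894
s² = 9.5894 / 7 = 1.3699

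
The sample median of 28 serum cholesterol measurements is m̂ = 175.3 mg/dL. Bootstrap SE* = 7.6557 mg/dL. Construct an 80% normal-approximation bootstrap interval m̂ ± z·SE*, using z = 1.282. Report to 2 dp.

(165.49, 185.11)

Margin = 1.282 × 7.6557 = 9.815
Interval: 175.3 ± 9.815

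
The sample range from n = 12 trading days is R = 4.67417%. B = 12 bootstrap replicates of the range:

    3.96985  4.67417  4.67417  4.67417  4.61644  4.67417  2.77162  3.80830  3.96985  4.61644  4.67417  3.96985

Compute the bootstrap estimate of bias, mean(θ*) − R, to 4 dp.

bias = −0.4164

mean(θ*) = (3.96985 + 4.67417 + 4.67417 + 4.67417 + 4.61644 + 4.67417 + 2.77162 + 3.80830 + 3.96985 + 4.61644 + 4.67417 + 3.96985) / 12 = 4.25777
bias = 4.25777 − 4.67417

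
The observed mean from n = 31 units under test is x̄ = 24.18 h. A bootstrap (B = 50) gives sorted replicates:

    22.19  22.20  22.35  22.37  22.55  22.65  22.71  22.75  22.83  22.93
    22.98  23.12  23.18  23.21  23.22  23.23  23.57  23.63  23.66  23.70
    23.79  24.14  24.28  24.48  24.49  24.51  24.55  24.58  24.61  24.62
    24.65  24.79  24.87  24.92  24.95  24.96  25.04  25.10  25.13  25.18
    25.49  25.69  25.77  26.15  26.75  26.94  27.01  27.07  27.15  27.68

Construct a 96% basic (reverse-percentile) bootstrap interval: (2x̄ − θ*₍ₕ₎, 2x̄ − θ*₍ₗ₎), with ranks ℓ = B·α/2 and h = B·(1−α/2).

(21.21, 26.17)

Percentile endpoints at ranks 1 and 49: θ*₍1₎ = 22.19, θ*₍49₎ = 27.15.
Basic interval reflects these around x̄:
  lower = 2 × 24.18 − 27.15 = 21.21
  upper = 2 × 24.18 − 22.19 = 26.17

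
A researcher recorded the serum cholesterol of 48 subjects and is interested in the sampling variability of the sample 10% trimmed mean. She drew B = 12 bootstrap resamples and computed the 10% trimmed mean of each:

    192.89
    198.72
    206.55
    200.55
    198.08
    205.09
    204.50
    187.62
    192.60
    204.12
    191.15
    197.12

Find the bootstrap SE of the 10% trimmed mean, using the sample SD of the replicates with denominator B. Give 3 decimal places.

SE* = 5.917

Bootstrap SE is the standard deviation of the 12 replicate 10% trimmed means.
Mean of replicates: (192.89 + 198.72 + 206.55 + 200.55 + 198.08 + 205.09 + 204.50 + 187.62 + 192.60 + 204.12 + 191.15 + 197.12) / 12 = 2378.9900 / 12 = 198.2492
Sum of squared deviations: (−5.3592)² + (+0.4708)² + (+8.3008)² + (+2.3008)² + (−0.1692)² + (+6.8408)² + (+6.2508)² + (−10.6292)² + (−5.6492)² + (+5.8708)² + (−7.0992)² + (−1.1292)² = 420.0707
Variance = 420.0707 / 12 = 35.0059
SE* = √35.0059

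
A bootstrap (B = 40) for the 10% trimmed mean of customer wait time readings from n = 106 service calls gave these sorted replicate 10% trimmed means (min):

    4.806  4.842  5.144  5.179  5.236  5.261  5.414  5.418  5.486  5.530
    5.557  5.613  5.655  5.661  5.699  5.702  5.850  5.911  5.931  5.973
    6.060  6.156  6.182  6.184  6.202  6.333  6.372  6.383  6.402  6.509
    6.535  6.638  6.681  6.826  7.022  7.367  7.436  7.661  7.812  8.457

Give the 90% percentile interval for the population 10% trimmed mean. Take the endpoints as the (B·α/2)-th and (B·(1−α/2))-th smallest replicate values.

(4.842, 7.661)

α = 0.10; lower rank = 40 × 0.050 = 2; upper rank = 40 × 0.950 = 38.
The 2nd smallest replicate is 4.842; the 38th is 7.661.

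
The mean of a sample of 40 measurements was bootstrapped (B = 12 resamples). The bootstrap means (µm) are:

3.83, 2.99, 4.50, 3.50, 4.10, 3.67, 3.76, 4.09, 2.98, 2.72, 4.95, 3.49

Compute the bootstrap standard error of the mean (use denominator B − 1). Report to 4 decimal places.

Bootstrap SE is the standard deviation of the 12 replicate means.
Mean of replicates: (3.83 + 2.99 + 4.50 + 3.50 + 4.10 + 3.67 + 3.76 + 4.09 + 2.98 + 2.72 + 4.95 + 3.49) / 12 = 44.58000 / 12 = 3.71500
Sum of squared deviations: (+0.11500)² + (−0.72500)² + (+0.78500)² + (−0.21500)² + (+0.38500)² + (−0.04500)² + (+0.04500)² + (+0.37500)² + (−0.73500)² + (−0.99500)² + (+1.23500)² + (−0.22500)² = 4.60030
Variance = 4.60030 / 11 = 0.41821
SE* = √0.41821

SE* = 0.6467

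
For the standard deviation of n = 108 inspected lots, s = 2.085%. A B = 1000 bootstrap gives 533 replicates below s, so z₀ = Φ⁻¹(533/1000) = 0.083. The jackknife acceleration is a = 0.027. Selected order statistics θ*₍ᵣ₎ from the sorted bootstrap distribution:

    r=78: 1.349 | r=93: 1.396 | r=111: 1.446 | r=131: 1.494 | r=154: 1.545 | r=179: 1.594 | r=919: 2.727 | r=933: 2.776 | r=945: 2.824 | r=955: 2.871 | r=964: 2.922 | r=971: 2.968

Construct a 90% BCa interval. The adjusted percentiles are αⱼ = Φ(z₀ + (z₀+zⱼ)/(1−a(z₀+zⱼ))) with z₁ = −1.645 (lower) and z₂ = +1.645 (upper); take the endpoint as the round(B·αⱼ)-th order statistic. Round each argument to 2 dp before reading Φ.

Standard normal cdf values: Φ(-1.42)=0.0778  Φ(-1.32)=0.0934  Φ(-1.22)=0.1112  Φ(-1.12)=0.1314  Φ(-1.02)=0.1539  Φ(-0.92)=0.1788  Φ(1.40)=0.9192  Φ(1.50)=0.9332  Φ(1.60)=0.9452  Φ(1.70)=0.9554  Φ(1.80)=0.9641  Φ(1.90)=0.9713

Lower: z₀ + z₁ = 0.083 + (-1.645) = -1.562; 1 − a(z₀+z₁) = 1 − (0.027)(-1.562) = 1.0422; argument = 0.083 + (-1.562)/1.0422 = -1.4158 → -1.42.
α₁ = Φ(-1.42) = 0.0778; rank = round(1000 × 0.0778) = 78; θ*₍78₎ = 1.349.
Upper: z₀ + z₂ = 1.728; 1 − a(z₀+z₂) = 0.9533; argument = 1.8956 → 1.90; α₂ = 0.9713; rank = 971; θ*₍971₎ = 2.968.

(1.349, 2.968)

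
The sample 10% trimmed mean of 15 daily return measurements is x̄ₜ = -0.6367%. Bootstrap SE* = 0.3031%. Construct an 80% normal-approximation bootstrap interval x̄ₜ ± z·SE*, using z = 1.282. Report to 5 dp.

Margin = 1.282 × 0.3031 = 0.388574
Interval: -0.6367 ± 0.388574

(-1.02527, -0.24813)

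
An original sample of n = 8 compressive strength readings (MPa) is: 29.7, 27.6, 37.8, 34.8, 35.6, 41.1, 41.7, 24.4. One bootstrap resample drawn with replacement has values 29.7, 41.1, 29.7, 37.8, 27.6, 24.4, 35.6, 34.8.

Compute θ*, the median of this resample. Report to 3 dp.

Sorted: 24.4, 27.6, 29.7, 29.7, 34.8, 35.6, 37.8, 41.1
Median = average of the two middle values = 32.250

θ* = 32.250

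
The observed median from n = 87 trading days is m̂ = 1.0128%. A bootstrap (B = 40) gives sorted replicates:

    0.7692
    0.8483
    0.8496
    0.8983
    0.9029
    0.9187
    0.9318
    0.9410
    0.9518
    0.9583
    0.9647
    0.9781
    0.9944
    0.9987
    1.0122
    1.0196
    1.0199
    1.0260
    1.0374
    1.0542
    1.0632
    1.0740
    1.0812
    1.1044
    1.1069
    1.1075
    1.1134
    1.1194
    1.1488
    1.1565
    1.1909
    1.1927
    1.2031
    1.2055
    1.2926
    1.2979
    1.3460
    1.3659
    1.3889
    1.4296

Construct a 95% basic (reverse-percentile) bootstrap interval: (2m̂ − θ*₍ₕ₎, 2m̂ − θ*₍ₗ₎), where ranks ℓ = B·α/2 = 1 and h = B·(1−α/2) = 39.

(0.6367, 1.2564)

Percentile endpoints at ranks 1 and 39: θ*₍1₎ = 0.7692, θ*₍39₎ = 1.3889.
Basic interval reflects these around m̂:
  lower = 2 × 1.0128 − 1.3889 = 0.6367
  upper = 2 × 1.0128 − 0.7692 = 1.2564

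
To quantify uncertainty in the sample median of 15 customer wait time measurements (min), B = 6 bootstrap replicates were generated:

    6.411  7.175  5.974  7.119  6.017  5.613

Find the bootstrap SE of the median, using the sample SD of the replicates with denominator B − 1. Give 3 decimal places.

SE* = 0.642

Bootstrap SE is the standard deviation of the 6 replicate medians.
Mean of replicates: (6.411 + 7.175 + 5.974 + 7.119 + 6.017 + 5.613) / 6 = 38.3090 / 6 = 6.3848
Sum of squared deviations: (+0.0262)² + (+0.7902)² + (−0.4108)² + (+0.7342)² + (−0.3678)² + (−0.7718)² = 2.0639
Variance = 2.0639 / 5 = 0.4128
SE* = √0.4128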